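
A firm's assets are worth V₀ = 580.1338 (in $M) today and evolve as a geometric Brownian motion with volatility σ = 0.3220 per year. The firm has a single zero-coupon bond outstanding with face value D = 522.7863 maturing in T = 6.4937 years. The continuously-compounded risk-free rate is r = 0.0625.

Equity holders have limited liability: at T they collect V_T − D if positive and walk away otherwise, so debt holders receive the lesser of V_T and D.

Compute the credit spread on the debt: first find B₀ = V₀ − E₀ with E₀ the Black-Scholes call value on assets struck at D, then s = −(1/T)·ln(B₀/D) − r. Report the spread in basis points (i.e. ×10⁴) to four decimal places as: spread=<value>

d₁ = [ln(V₀/D) + (r + σ²/2)T] / (σ√T)
   = [ln(580.1338/522.7863) + (0.0625 + 0.5·0.3220²)·6.4937] / (0.3220·√6.4937)
   = [0.104086 + 0.742503] / 0.820544 = 1.031740
d₂ = d₁ − σ√T = 1.031740 − 0.820544 = 0.211196
N(d₁) = 0.848903,  N(d₂) = 0.583633,  e^(−rT) = 0.666406
E₀ = V₀·N(d₁) − D·e^(−rT)·N(d₂)
   = 580.1338·0.848903 − 522.7863·0.666406·0.583633 = 289.146750
B₀ = V₀ − E₀ = 580.1338 − 289.146750 = 290.987050
spread = −(1/T)·ln(B₀/D) − r = −(1/6.4937)·ln(290.987050/522.7863) − 0.0625 = 0.02772499
in basis points: 0.02772499 × 10⁴ = 277.2499 bp

spread=277.2499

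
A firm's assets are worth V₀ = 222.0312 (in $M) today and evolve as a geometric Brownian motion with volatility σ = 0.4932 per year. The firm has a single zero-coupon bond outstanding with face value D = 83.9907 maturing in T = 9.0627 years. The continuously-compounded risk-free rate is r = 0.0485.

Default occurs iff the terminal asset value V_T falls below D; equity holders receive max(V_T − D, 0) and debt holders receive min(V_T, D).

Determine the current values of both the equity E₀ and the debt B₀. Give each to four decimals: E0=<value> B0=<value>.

E0=180.4664 B0=41.5648

d₁ = [ln(V₀/D) + (r + σ²/2)T] / (σ√T)
   = [ln(222.0312/83.9907) + (0.0485 + 0.5·0.4932²)·9.0627] / (0.4932·√9.0627)
   = [0.972112 + 1.541775] / 1.484745 = 1.693144
d₂ = d₁ − σ√T = 1.693144 − 1.484745 = 0.208399
N(d₁) = 0.954786,  N(d₂) = 0.582541,  e^(−rT) = 0.644332
E₀ = V₀·N(d₁) − D·e^(−rT)·N(d₂)
   = 222.0312·0.954786 − 83.9907·0.644332·0.582541 = 180.466360
B₀ = V₀ − E₀ = 222.0312 − 180.466360 = 41.564840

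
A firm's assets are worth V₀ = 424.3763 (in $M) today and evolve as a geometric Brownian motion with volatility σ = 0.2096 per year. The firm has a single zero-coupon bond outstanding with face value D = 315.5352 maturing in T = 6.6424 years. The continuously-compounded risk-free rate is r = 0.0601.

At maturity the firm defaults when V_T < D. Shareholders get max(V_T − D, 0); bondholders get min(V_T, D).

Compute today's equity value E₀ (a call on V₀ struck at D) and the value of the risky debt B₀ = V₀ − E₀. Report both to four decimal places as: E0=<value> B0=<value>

E0=220.0794 B0=204.2969

d₁ = [ln(V₀/D) + (r + σ²/2)T] / (σ√T)
   = [ln(424.3763/315.5352) + (0.0601 + 0.5·0.2096²)·6.6424] / (0.2096·√6.6424)
   = [0.296350 + 0.545116] / 0.540199 = 1.557696
d₂ = d₁ − σ√T = 1.557696 − 0.540199 = 1.017497
N(d₁) = 0.940347,  N(d₂) = 0.845542,  e^(−rT) = 0.670851
E₀ = V₀·N(d₁) − D·e^(−rT)·N(d₂)
   = 424.3763·0.940347 − 315.5352·0.670851·0.845542 = 220.079357
B₀ = V₀ − E₀ = 424.3763 − 220.079357 = 204.296943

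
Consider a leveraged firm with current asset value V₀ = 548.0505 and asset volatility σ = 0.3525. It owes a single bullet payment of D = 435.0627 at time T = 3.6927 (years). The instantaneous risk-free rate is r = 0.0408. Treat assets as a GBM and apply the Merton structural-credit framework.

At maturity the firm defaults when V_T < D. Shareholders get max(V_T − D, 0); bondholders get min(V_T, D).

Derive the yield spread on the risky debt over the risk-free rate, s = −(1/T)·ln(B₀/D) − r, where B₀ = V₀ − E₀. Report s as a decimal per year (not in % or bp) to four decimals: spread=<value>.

d₁ = [ln(V₀/D) + (r + σ²/2)T] / (σ√T)
   = [ln(548.0505/435.0627) + (0.0408 + 0.5·0.3525²)·3.6927] / (0.3525·√3.6927)
   = [0.230877 + 0.380083] / 0.677378 = 0.901948
d₂ = d₁ − σ√T = 0.901948 − 0.677378 = 0.224570
N(d₁) = 0.816458,  N(d₂) = 0.588843,  e^(−rT) = 0.860138
E₀ = V₀·N(d₁) − D·e^(−rT)·N(d₂)
   = 548.0505·0.816458 − 435.0627·0.860138·0.588843 = 227.106722
B₀ = V₀ − E₀ = 548.0505 − 227.106722 = 320.943778
spread = −(1/T)·ln(B₀/D) − r = −(1/3.6927)·ln(320.943778/435.0627) − 0.0408 = 0.04158530

spread=0.0416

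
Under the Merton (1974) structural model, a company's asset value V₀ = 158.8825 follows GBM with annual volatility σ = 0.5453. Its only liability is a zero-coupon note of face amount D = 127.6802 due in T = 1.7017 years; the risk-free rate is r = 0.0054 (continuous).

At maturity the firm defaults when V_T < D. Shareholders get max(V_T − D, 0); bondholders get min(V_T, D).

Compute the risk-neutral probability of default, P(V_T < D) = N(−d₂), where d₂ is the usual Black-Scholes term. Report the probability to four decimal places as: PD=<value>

d₁ = [ln(V₀/D) + (r + σ²/2)T] / (σ√T)
   = [ln(158.8825/127.6802) + (0.0054 + 0.5·0.5453²)·1.7017] / (0.5453·√1.7017)
   = [0.218636 + 0.262191] / 0.711340 = 0.675946
d₂ = d₁ − σ√T = 0.675946 − 0.711340 = -0.035393
risk-neutral PD = N(−d₂) = N(0.035393) = 0.514117

PD=0.5141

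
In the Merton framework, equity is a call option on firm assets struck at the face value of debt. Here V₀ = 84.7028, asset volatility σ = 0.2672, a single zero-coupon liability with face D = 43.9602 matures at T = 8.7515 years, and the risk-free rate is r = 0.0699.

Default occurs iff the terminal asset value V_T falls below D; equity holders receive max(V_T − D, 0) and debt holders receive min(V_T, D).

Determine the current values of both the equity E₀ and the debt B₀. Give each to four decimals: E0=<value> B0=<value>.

E0=61.6311 B0=23.0717

d₁ = [ln(V₀/D) + (r + σ²/2)T] / (σ√T)
   = [ln(84.7028/43.9602) + (0.0699 + 0.5·0.2672²)·8.7515] / (0.2672·√8.7515)
   = [0.655864 + 0.924140] / 0.790456 = 1.998852
d₂ = d₁ − σ√T = 1.998852 − 0.790456 = 1.208396
N(d₁) = 0.977188,  N(d₂) = 0.886552,  e^(−rT) = 0.542412
E₀ = V₀·N(d₁) − D·e^(−rT)·N(d₂)
   = 84.7028·0.977188 − 43.9602·0.542412·0.886552 = 61.631116
B₀ = V₀ − E₀ = 84.7028 − 61.631116 = 23.071684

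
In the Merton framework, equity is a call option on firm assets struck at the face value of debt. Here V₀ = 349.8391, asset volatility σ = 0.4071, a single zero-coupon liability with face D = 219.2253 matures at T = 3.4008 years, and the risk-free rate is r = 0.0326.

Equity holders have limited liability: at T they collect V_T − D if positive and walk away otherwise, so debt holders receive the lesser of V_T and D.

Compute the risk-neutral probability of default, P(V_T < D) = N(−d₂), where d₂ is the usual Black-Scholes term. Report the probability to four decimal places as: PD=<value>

PD=0.3465

d₁ = [ln(V₀/D) + (r + σ²/2)T] / (σ√T)
   = [ln(349.8391/219.2253) + (0.0326 + 0.5·0.4071²)·3.4008] / (0.4071·√3.4008)
   = [0.467373 + 0.392674] / 0.750744 = 1.145594
d₂ = d₁ − σ√T = 1.145594 − 0.750744 = 0.394850
risk-neutral PD = N(−d₂) = N(-0.394850) = 0.346477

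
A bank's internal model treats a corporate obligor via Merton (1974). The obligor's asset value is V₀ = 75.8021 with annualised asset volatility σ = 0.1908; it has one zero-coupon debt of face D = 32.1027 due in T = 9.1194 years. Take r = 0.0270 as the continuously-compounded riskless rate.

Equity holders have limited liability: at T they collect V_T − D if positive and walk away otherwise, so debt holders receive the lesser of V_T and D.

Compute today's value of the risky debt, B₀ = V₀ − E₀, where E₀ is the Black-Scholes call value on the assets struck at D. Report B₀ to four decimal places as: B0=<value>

d₁ = [ln(V₀/D) + (r + σ²/2)T] / (σ√T)
   = [ln(75.8021/32.1027) + (0.0270 + 0.5·0.1908²)·9.1194] / (0.1908·√9.1194)
   = [0.859186 + 0.412218] / 0.576184 = 2.206592
d₂ = d₁ − σ√T = 2.206592 − 0.576184 = 1.630408
N(d₁) = 0.986329,  N(d₂) = 0.948492,  e^(−rT) = 0.781747
E₀ = V₀·N(d₁) − D·e^(−rT)·N(d₂)
   = 75.8021·0.986329 − 32.1027·0.781747·0.948492 = 50.962237
B₀ = V₀ − E₀ = 75.8021 − 50.962237 = 24.839863

B0=24.8399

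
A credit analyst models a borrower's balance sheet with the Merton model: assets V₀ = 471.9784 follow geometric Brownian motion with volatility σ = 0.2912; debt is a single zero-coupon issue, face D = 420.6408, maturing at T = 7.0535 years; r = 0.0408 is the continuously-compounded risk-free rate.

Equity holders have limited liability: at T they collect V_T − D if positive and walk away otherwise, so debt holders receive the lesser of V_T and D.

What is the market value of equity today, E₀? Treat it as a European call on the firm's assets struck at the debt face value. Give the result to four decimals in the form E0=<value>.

d₁ = [ln(V₀/D) + (r + σ²/2)T] / (σ√T)
   = [ln(471.9784/420.6408) + (0.0408 + 0.5·0.2912²)·7.0535] / (0.2912·√7.0535)
   = [0.115154 + 0.586842] / 0.773381 = 0.907697
d₂ = d₁ − σ√T = 0.907697 − 0.773381 = 0.134316
N(d₁) = 0.817981,  N(d₂) = 0.553424,  e^(−rT) = 0.749924
E₀ = V₀·N(d₁) − D·e^(−rT)·N(d₂)
   = 471.9784·0.817981 − 420.6408·0.749924·0.553424 = 211.492493

E0=211.4925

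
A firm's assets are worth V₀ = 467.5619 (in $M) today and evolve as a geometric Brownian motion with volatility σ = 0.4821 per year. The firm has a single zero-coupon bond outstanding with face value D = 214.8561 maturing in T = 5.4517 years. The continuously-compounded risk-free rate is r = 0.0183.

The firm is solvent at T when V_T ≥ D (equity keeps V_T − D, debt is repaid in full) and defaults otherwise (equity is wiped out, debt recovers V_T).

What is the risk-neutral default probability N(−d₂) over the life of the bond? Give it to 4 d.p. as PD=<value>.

PD=0.4143

d₁ = [ln(V₀/D) + (r + σ²/2)T] / (σ√T)
   = [ln(467.5619/214.8561) + (0.0183 + 0.5·0.4821²)·5.4517] / (0.4821·√5.4517)
   = [0.777563 + 0.733309] / 1.125649 = 1.342223
d₂ = d₁ − σ√T = 1.342223 − 1.125649 = 0.216574
risk-neutral PD = N(−d₂) = N(-0.216574) = 0.414270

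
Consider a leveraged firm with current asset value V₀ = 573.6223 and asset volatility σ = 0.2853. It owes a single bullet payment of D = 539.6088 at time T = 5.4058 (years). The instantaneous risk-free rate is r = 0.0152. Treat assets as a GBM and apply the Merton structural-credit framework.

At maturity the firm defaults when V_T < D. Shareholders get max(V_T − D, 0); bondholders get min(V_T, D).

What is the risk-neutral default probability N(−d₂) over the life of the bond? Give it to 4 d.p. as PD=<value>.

PD=0.5460

d₁ = [ln(V₀/D) + (r + σ²/2)T] / (σ√T)
   = [ln(573.6223/539.6088) + (0.0152 + 0.5·0.2853²)·5.4058] / (0.2853·√5.4058)
   = [0.061127 + 0.302174] / 0.663333 = 0.547689
d₂ = d₁ − σ√T = 0.547689 − 0.663333 = -0.115644
risk-neutral PD = N(−d₂) = N(0.115644) = 0.546033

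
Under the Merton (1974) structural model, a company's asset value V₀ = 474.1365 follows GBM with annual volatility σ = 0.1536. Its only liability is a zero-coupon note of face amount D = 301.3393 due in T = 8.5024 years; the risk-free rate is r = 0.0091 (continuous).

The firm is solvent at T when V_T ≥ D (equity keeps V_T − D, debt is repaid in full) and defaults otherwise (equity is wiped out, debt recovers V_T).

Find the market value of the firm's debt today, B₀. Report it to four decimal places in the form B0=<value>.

d₁ = [ln(V₀/D) + (r + σ²/2)T] / (σ√T)
   = [ln(474.1365/301.3393) + (0.0091 + 0.5·0.1536²)·8.5024] / (0.1536·√8.5024)
   = [0.453258 + 0.177670] / 0.447880 = 1.408699
d₂ = d₁ − σ√T = 1.408699 − 0.447880 = 0.960819
N(d₁) = 0.920538,  N(d₂) = 0.831678,  e^(−rT) = 0.925546
E₀ = V₀·N(d₁) − D·e^(−rT)·N(d₂)
   = 474.1365·0.920538 − 301.3393·0.925546·0.831678 = 204.502812
B₀ = V₀ − E₀ = 474.1365 − 204.502812 = 269.633688

B0=269.6337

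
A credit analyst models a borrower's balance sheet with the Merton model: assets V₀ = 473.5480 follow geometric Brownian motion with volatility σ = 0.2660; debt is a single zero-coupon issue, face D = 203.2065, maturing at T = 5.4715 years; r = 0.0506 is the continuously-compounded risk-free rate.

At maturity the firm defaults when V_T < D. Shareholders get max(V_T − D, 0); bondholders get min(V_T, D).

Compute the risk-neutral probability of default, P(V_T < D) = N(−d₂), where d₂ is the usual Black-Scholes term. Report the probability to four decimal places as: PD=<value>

PD=0.0676

d₁ = [ln(V₀/D) + (r + σ²/2)T] / (σ√T)
   = [ln(473.5480/203.2065) + (0.0506 + 0.5·0.2660²)·5.4715] / (0.2660·√5.4715)
   = [0.846031 + 0.470429] / 0.622207 = 2.115790
d₂ = d₁ − σ√T = 2.115790 − 0.622207 = 1.493583
risk-neutral PD = N(−d₂) = N(-1.493583) = 0.067642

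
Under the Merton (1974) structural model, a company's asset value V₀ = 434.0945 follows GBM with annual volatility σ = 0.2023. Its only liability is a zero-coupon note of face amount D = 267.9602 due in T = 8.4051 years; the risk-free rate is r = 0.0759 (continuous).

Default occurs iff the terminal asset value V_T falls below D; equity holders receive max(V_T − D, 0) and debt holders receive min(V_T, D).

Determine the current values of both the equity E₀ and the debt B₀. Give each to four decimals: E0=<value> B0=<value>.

d₁ = [ln(V₀/D) + (r + σ²/2)T] / (σ√T)
   = [ln(434.0945/267.9602) + (0.0759 + 0.5·0.2023²)·8.4051] / (0.2023·√8.4051)
   = [0.482424 + 0.809938] / 0.586499 = 2.203518
d₂ = d₁ − σ√T = 2.203518 − 0.586499 = 1.617019
N(d₁) = 0.986221,  N(d₂) = 0.947063,  e^(−rT) = 0.528376
E₀ = V₀·N(d₁) − D·e^(−rT)·N(d₂)
   = 434.0945·0.986221 − 267.9602·0.528376·0.947063 = 294.024344
B₀ = V₀ − E₀ = 434.0945 − 294.024344 = 140.070156

E0=294.0243 B0=140.0702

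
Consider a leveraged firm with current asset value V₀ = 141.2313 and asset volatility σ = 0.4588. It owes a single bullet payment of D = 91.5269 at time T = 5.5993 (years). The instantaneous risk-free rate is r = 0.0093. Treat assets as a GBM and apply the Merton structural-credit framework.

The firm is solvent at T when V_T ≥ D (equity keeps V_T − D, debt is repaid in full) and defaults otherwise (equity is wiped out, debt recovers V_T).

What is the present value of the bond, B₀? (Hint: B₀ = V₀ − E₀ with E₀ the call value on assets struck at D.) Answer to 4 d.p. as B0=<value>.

d₁ = [ln(V₀/D) + (r + σ²/2)T] / (σ√T)
   = [ln(141.2313/91.5269) + (0.0093 + 0.5·0.4588²)·5.5993] / (0.4588·√5.5993)
   = [0.433766 + 0.641393] / 1.085651 = 0.990335
d₂ = d₁ − σ√T = 0.990335 − 1.085651 = -0.095316
N(d₁) = 0.838995,  N(d₂) = 0.462032,  e^(−rT) = 0.949259
E₀ = V₀·N(d₁) − D·e^(−rT)·N(d₂)
   = 141.2313·0.838995 − 91.5269·0.949259·0.462032 = 78.349729
B₀ = V₀ − E₀ = 141.2313 − 78.349729 = 62.881571

B0=62.8816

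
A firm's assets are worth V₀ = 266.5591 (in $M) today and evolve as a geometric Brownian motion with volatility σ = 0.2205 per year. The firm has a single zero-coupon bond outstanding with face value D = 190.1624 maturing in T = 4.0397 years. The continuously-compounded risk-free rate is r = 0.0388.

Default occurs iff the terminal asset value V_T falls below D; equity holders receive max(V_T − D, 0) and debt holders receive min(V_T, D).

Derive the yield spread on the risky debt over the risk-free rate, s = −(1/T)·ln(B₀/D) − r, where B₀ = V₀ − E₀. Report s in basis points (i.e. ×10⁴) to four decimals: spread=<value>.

d₁ = [ln(V₀/D) + (r + σ²/2)T] / (σ√T)
   = [ln(266.5591/190.1624) + (0.0388 + 0.5·0.2205²)·4.0397] / (0.2205·√4.0397)
   = [0.337718 + 0.254946] / 0.443183 = 1.337288
d₂ = d₁ − σ√T = 1.337288 − 0.443183 = 0.894105
N(d₁) = 0.909436,  N(d₂) = 0.814367,  e^(−rT) = 0.854926
E₀ = V₀·N(d₁) − D·e^(−rT)·N(d₂)
   = 266.5591·0.909436 − 190.1624·0.854926·0.814367 = 110.022799
B₀ = V₀ − E₀ = 266.5591 − 110.022799 = 156.536301
spread = −(1/T)·ln(B₀/D) − r = −(1/4.0397)·ln(156.536301/190.1624) − 0.0388 = 0.00936954
in basis points: 0.00936954 × 10⁴ = 93.6954 bp

spread=93.6954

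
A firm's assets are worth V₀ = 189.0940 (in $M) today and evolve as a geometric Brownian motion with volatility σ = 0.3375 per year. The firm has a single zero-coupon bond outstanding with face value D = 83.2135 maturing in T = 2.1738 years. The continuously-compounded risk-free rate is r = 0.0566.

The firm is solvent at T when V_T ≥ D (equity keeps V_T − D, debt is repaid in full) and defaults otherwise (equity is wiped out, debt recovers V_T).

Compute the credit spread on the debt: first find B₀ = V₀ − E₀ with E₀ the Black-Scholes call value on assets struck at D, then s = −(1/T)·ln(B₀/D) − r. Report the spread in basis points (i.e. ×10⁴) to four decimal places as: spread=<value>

spread=40.1058

d₁ = [ln(V₀/D) + (r + σ²/2)T] / (σ√T)
   = [ln(189.0940/83.2135) + (0.0566 + 0.5·0.3375²)·2.1738] / (0.3375·√2.1738)
   = [0.820835 + 0.246842] / 0.497604 = 2.145636
d₂ = d₁ − σ√T = 2.145636 − 0.497604 = 1.648033
N(d₁) = 0.984049,  N(d₂) = 0.950327,  e^(−rT) = 0.884231
E₀ = V₀·N(d₁) − D·e^(−rT)·N(d₂)
   = 189.0940·0.984049 − 83.2135·0.884231·0.950327 = 116.152751
B₀ = V₀ − E₀ = 189.0940 − 116.152751 = 72.941249
spread = −(1/T)·ln(B₀/D) − r = −(1/2.1738)·ln(72.941249/83.2135) − 0.0566 = 0.00401058
in basis points: 0.00401058 × 10⁴ = 40.1058 bp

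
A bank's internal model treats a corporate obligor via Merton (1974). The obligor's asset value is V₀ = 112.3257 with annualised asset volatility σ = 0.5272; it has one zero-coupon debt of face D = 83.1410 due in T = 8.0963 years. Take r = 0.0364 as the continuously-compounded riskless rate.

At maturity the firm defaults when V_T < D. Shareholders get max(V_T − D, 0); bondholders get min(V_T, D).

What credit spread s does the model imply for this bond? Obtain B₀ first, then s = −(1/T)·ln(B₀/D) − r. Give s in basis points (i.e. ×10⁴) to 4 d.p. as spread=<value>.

spread=651.6543

d₁ = [ln(V₀/D) + (r + σ²/2)T] / (σ√T)
   = [ln(112.3257/83.1410) + (0.0364 + 0.5·0.5272²)·8.0963] / (0.5272·√8.0963)
   = [0.300865 + 1.419847] / 1.500095 = 1.147069
d₂ = d₁ − σ√T = 1.147069 − 1.500095 = -0.353026
N(d₁) = 0.874323,  N(d₂) = 0.362035,  e^(−rT) = 0.744751
E₀ = V₀·N(d₁) − D·e^(−rT)·N(d₂)
   = 112.3257·0.874323 − 83.1410·0.744751·0.362035 = 75.792051
B₀ = V₀ − E₀ = 112.3257 − 75.792051 = 36.533649
spread = −(1/T)·ln(B₀/D) − r = −(1/8.0963)·ln(36.533649/83.1410) − 0.0364 = 0.06516543
in basis points: 0.06516543 × 10⁴ = 651.6543 bp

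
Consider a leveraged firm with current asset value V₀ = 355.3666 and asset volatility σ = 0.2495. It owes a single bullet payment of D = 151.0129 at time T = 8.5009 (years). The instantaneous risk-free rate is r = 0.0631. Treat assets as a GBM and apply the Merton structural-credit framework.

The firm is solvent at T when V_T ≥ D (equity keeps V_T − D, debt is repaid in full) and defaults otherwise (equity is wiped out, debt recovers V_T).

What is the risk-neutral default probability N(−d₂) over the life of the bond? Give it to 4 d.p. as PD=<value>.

PD=0.0606

d₁ = [ln(V₀/D) + (r + σ²/2)T] / (σ√T)
   = [ln(355.3666/151.0129) + (0.0631 + 0.5·0.2495²)·8.5009] / (0.2495·√8.5009)
   = [0.855785 + 0.800998] / 0.727450 = 2.277522
d₂ = d₁ − σ√T = 2.277522 − 0.727450 = 1.550073
risk-neutral PD = N(−d₂) = N(-1.550073) = 0.060562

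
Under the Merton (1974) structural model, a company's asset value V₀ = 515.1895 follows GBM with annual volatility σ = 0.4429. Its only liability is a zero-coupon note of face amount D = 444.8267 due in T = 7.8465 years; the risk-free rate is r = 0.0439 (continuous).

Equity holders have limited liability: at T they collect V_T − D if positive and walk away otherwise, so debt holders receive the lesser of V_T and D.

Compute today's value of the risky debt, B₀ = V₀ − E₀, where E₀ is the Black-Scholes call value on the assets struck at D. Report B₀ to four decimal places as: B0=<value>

d₁ = [ln(V₀/D) + (r + σ²/2)T] / (σ√T)
   = [ln(515.1895/444.8267) + (0.0439 + 0.5·0.4429²)·7.8465] / (0.4429·√7.8465)
   = [0.146850 + 1.114048] / 1.240634 = 1.016333
d₂ = d₁ − σ√T = 1.016333 − 1.240634 = -0.224301
N(d₁) = 0.845265,  N(d₂) = 0.411262,  e^(−rT) = 0.708602
E₀ = V₀·N(d₁) − D·e^(−rT)·N(d₂)
   = 515.1895·0.845265 − 444.8267·0.708602·0.411262 = 305.839711
B₀ = V₀ − E₀ = 515.1895 − 305.839711 = 209.349789

B0=209.3498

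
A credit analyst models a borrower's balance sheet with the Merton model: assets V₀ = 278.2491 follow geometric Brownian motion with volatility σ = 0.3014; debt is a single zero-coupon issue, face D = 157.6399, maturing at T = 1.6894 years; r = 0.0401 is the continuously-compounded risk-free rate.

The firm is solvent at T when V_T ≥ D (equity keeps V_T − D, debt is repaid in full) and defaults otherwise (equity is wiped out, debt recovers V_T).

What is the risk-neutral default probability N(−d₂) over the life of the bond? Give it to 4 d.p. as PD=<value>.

PD=0.0767

d₁ = [ln(V₀/D) + (r + σ²/2)T] / (σ√T)
   = [ln(278.2491/157.6399) + (0.0401 + 0.5·0.3014²)·1.6894] / (0.3014·√1.6894)
   = [0.568203 + 0.144479] / 0.391750 = 1.819226
d₂ = d₁ − σ√T = 1.819226 − 0.391750 = 1.427476
risk-neutral PD = N(−d₂) = N(-1.427476) = 0.076721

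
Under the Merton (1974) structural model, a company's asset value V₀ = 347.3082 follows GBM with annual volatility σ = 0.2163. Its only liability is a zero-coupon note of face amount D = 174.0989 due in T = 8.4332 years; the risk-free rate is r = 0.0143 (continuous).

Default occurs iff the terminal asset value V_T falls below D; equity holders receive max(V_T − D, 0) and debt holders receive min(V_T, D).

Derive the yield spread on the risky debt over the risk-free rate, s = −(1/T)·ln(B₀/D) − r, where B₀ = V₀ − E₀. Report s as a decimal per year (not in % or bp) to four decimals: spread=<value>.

d₁ = [ln(V₀/D) + (r + σ²/2)T] / (σ√T)
   = [ln(347.3082/174.0989) + (0.0143 + 0.5·0.2163²)·8.4332] / (0.2163·√8.4332)
   = [0.690589 + 0.317871] / 0.628135 = 1.605484
d₂ = d₁ − σ√T = 1.605484 − 0.628135 = 0.977350
N(d₁) = 0.945806,  N(d₂) = 0.835802,  e^(−rT) = 0.886393
E₀ = V₀·N(d₁) − D·e^(−rT)·N(d₂)
   = 347.3082·0.945806 − 174.0989·0.886393·0.835802 = 199.505295
B₀ = V₀ − E₀ = 347.3082 − 199.505295 = 147.802905
spread = −(1/T)·ln(B₀/D) − r = −(1/8.4332)·ln(147.802905/174.0989) − 0.0143 = 0.00511658

spread=0.0051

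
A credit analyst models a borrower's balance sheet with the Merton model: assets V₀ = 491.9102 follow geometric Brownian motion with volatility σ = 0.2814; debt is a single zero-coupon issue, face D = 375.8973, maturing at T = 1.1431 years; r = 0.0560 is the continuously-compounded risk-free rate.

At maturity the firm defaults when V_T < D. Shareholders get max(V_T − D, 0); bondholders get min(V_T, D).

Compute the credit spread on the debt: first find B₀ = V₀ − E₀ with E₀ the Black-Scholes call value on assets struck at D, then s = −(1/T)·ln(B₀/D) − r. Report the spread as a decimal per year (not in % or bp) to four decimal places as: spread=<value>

d₁ = [ln(V₀/D) + (r + σ²/2)T] / (σ√T)
   = [ln(491.9102/375.8973) + (0.0560 + 0.5·0.2814²)·1.1431] / (0.2814·√1.1431)
   = [0.268980 + 0.109272] / 0.300861 = 1.257233
d₂ = d₁ − σ√T = 1.257233 − 0.300861 = 0.956371
N(d₁) = 0.895665,  N(d₂) = 0.830558,  e^(−rT) = 0.937992
E₀ = V₀·N(d₁) − D·e^(−rT)·N(d₂)
   = 491.9102·0.895665 − 375.8973·0.937992·0.830558 = 147.741595
B₀ = V₀ − E₀ = 491.9102 − 147.741595 = 344.168605
spread = −(1/T)·ln(B₀/D) − r = −(1/1.1431)·ln(344.168605/375.8973) − 0.0560 = 0.02114487

spread=0.0211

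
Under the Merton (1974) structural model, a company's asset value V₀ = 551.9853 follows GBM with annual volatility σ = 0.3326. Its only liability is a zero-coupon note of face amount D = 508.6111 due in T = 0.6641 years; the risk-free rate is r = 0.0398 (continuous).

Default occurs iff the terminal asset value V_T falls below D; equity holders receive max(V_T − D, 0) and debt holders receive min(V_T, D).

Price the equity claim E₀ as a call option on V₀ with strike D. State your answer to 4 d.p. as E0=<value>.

E0=89.1843

d₁ = [ln(V₀/D) + (r + σ²/2)T] / (σ√T)
   = [ln(551.9853/508.6111) + (0.0398 + 0.5·0.3326²)·0.6641] / (0.3326·√0.6641)
   = [0.081838 + 0.063163] / 0.271043 = 0.534974
d₂ = d₁ − σ√T = 0.534974 − 0.271043 = 0.263930
N(d₁) = 0.703666,  N(d₂) = 0.604083,  e^(−rT) = 0.973915
E₀ = V₀·N(d₁) − D·e^(−rT)·N(d₂)
   = 551.9853·0.703666 − 508.6111·0.973915·0.604083 = 89.184304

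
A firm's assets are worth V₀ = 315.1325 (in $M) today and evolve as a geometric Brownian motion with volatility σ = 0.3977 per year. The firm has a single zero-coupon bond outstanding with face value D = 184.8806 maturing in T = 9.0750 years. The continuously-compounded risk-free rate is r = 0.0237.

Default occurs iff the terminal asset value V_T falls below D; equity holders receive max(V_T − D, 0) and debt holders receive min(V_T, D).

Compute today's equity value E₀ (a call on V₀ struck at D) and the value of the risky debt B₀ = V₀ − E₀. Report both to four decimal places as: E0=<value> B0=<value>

d₁ = [ln(V₀/D) + (r + σ²/2)T] / (σ√T)
   = [ln(315.1325/184.8806) + (0.0237 + 0.5·0.3977²)·9.0750] / (0.3977·√9.0750)
   = [0.533283 + 0.932753] / 1.198061 = 1.223674
d₂ = d₁ − σ√T = 1.223674 − 1.198061 = 0.025613
N(d₁) = 0.889462,  N(d₂) = 0.510217,  e^(−rT) = 0.806479
E₀ = V₀·N(d₁) − D·e^(−rT)·N(d₂)
   = 315.1325·0.889462 − 184.8806·0.806479·0.510217 = 204.223969
B₀ = V₀ − E₀ = 315.1325 − 204.223969 = 110.908531

E0=204.2240 B0=110.9085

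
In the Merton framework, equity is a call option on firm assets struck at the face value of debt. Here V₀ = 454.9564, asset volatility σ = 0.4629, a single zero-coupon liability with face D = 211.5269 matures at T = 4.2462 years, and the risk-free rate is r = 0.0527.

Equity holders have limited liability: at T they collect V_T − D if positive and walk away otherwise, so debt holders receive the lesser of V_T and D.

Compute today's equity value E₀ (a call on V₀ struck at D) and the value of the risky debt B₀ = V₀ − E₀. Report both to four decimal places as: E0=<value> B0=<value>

d₁ = [ln(V₀/D) + (r + σ²/2)T] / (σ√T)
   = [ln(454.9564/211.5269) + (0.0527 + 0.5·0.4629²)·4.2462] / (0.4629·√4.2462)
   = [0.765849 + 0.678705] / 0.953866 = 1.514421
d₂ = d₁ − σ√T = 1.514421 − 0.953866 = 0.560554
N(d₁) = 0.935040,  N(d₂) = 0.712449,  e^(−rT) = 0.799495
E₀ = V₀·N(d₁) − D·e^(−rT)·N(d₂)
   = 454.9564·0.935040 − 211.5269·0.799495·0.712449 = 304.916923
B₀ = V₀ − E₀ = 454.9564 − 304.916923 = 150.039477

E0=304.9169 B0=150.0395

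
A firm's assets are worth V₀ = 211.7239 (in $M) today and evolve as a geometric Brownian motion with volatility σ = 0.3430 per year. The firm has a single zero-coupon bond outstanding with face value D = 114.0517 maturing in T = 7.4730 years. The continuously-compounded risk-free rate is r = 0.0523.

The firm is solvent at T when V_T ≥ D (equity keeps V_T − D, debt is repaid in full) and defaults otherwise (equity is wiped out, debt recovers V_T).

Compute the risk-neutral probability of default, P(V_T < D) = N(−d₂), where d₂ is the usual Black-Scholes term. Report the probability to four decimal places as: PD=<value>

d₁ = [ln(V₀/D) + (r + σ²/2)T] / (σ√T)
   = [ln(211.7239/114.0517) + (0.0523 + 0.5·0.3430²)·7.4730] / (0.3430·√7.4730)
   = [0.618631 + 0.830433] / 0.937652 = 1.545419
d₂ = d₁ − σ√T = 1.545419 − 0.937652 = 0.607767
risk-neutral PD = N(−d₂) = N(-0.607767) = 0.271671

PD=0.2717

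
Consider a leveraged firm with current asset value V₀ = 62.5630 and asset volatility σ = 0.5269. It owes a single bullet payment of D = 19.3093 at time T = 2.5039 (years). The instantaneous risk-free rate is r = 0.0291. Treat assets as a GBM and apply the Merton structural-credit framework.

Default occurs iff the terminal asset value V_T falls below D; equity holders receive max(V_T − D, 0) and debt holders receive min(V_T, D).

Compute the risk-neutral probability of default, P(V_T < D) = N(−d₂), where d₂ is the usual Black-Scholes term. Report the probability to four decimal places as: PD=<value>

PD=0.1400

d₁ = [ln(V₀/D) + (r + σ²/2)T] / (σ√T)
   = [ln(62.5630/19.3093) + (0.0291 + 0.5·0.5269²)·2.5039] / (0.5269·√2.5039)
   = [1.175587 + 0.420434] / 0.833752 = 1.914265
d₂ = d₁ − σ√T = 1.914265 − 0.833752 = 1.080513
risk-neutral PD = N(−d₂) = N(-1.080513) = 0.139957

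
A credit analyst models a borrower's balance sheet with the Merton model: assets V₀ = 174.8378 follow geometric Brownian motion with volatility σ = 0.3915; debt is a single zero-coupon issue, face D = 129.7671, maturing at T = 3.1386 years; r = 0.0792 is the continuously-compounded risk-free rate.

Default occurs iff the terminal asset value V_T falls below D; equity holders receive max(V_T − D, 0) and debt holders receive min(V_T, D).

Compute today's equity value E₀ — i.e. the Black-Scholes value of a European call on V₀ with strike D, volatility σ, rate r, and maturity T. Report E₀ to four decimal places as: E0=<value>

d₁ = [ln(V₀/D) + (r + σ²/2)T] / (σ√T)
   = [ln(174.8378/129.7671) + (0.0792 + 0.5·0.3915²)·3.1386] / (0.3915·√3.1386)
   = [0.298117 + 0.489107] / 0.693585 = 1.135008
d₂ = d₁ − σ√T = 1.135008 − 0.693585 = 0.441423
N(d₁) = 0.871814,  N(d₂) = 0.670547,  e^(−rT) = 0.779910
E₀ = V₀·N(d₁) − D·e^(−rT)·N(d₂)
   = 174.8378·0.871814 − 129.7671·0.779910·0.670547 = 84.562292

E0=84.5623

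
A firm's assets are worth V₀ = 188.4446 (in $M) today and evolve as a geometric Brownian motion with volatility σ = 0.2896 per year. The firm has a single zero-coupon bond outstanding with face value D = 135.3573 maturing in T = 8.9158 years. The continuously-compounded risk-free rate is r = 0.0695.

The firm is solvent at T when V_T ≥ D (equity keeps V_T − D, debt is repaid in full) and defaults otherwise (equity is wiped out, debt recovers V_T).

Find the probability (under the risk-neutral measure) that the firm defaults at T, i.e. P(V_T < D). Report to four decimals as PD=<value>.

d₁ = [ln(V₀/D) + (r + σ²/2)T] / (σ√T)
   = [ln(188.4446/135.3573) + (0.0695 + 0.5·0.2896²)·8.9158] / (0.2896·√8.9158)
   = [0.330886 + 0.993524] / 0.864726 = 1.531594
d₂ = d₁ − σ√T = 1.531594 − 0.864726 = 0.666868
risk-neutral PD = N(−d₂) = N(-0.666868) = 0.252428

PD=0.2524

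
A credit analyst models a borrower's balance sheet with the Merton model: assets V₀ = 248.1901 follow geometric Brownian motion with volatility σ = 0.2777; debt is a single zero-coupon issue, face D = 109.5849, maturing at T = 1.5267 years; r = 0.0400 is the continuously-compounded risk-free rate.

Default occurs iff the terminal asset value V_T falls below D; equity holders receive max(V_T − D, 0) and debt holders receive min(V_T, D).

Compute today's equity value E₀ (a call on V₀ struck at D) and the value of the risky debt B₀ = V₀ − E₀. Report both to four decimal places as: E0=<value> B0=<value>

E0=145.1870 B0=103.0031

d₁ = [ln(V₀/D) + (r + σ²/2)T] / (σ√T)
   = [ln(248.1901/109.5849) + (0.0400 + 0.5·0.2777²)·1.5267] / (0.2777·√1.5267)
   = [0.817495 + 0.119935] / 0.343125 = 2.732037
d₂ = d₁ − σ√T = 2.732037 − 0.343125 = 2.388911
N(d₁) = 0.996853,  N(d₂) = 0.991551,  e^(−rT) = 0.940759
E₀ = V₀·N(d₁) − D·e^(−rT)·N(d₂)
   = 248.1901·0.996853 − 109.5849·0.940759·0.991551 = 145.187037
B₀ = V₀ − E₀ = 248.1901 − 145.187037 = 103.003063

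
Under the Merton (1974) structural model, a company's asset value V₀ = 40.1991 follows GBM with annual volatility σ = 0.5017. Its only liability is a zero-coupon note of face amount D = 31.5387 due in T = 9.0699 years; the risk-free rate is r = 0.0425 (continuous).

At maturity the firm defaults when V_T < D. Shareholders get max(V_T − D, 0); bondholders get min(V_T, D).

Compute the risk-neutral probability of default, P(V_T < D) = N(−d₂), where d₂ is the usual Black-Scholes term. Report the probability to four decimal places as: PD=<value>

PD=0.6330

d₁ = [ln(V₀/D) + (r + σ²/2)T] / (σ√T)
   = [ln(40.1991/31.5387) + (0.0425 + 0.5·0.5017²)·9.0699] / (0.5017·√9.0699)
   = [0.242629 + 1.526931] / 1.510934 = 1.171170
d₂ = d₁ − σ√T = 1.171170 − 1.510934 = -0.339763
risk-neutral PD = N(−d₂) = N(0.339763) = 0.632983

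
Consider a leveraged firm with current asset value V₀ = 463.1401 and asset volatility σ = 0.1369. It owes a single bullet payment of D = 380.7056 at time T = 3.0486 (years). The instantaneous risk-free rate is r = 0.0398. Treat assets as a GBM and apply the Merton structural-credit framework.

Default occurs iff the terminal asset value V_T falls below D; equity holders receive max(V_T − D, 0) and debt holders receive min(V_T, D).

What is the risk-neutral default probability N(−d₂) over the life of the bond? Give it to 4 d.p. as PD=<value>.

d₁ = [ln(V₀/D) + (r + σ²/2)T] / (σ√T)
   = [ln(463.1401/380.7056) + (0.0398 + 0.5·0.1369²)·3.0486] / (0.1369·√3.0486)
   = [0.196003 + 0.149902] / 0.239031 = 1.447117
d₂ = d₁ − σ√T = 1.447117 − 0.239031 = 1.208086
risk-neutral PD = N(−d₂) = N(-1.208086) = 0.113507

PD=0.1135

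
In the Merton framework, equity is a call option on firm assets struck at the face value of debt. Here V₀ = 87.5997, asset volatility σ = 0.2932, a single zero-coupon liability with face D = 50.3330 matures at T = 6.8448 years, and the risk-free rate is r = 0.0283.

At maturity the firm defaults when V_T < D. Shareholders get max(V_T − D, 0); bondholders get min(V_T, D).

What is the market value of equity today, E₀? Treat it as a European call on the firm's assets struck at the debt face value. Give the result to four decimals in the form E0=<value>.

E0=49.9879

d₁ = [ln(V₀/D) + (r + σ²/2)T] / (σ√T)
   = [ln(87.5997/50.3330) + (0.0283 + 0.5·0.2932²)·6.8448] / (0.2932·√6.8448)
   = [0.554117 + 0.487919] / 0.767087 = 1.358433
d₂ = d₁ − σ√T = 1.358433 − 0.767087 = 0.591346
N(d₁) = 0.912837,  N(d₂) = 0.722856,  e^(−rT) = 0.823899
E₀ = V₀·N(d₁) − D·e^(−rT)·N(d₂)
   = 87.5997·0.912837 − 50.3330·0.823899·0.722856 = 49.987916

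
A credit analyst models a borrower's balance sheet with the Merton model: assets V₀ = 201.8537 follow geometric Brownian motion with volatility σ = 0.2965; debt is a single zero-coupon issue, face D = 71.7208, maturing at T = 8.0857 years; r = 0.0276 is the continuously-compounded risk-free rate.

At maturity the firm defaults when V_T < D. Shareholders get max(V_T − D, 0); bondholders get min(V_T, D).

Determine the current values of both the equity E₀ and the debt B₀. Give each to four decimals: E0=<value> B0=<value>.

d₁ = [ln(V₀/D) + (r + σ²/2)T] / (σ√T)
   = [ln(201.8537/71.7208) + (0.0276 + 0.5·0.2965²)·8.0857] / (0.2965·√8.0857)
   = [1.034762 + 0.578581] / 0.843109 = 1.913566
d₂ = d₁ − σ√T = 1.913566 − 0.843109 = 1.070457
N(d₁) = 0.972162,  N(d₂) = 0.857793,  e^(−rT) = 0.799983
E₀ = V₀·N(d₁) − D·e^(−rT)·N(d₂)
   = 201.8537·0.972162 − 71.7208·0.799983·0.857793 = 147.018310
B₀ = V₀ − E₀ = 201.8537 − 147.018310 = 54.835390

E0=147.0183 B0=54.8354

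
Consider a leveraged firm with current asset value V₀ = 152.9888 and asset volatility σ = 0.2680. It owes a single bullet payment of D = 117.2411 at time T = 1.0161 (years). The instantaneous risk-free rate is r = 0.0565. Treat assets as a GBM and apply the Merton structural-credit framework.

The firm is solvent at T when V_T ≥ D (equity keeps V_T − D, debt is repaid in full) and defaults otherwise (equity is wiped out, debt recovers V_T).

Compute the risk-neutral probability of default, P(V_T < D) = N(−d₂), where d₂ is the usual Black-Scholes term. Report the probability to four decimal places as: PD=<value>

d₁ = [ln(V₀/D) + (r + σ²/2)T] / (σ√T)
   = [ln(152.9888/117.2411) + (0.0565 + 0.5·0.2680²)·1.0161] / (0.2680·√1.0161)
   = [0.266132 + 0.093900] / 0.270149 = 1.332718
d₂ = d₁ − σ√T = 1.332718 − 0.270149 = 1.062569
risk-neutral PD = N(−d₂) = N(-1.062569) = 0.143989

PD=0.1440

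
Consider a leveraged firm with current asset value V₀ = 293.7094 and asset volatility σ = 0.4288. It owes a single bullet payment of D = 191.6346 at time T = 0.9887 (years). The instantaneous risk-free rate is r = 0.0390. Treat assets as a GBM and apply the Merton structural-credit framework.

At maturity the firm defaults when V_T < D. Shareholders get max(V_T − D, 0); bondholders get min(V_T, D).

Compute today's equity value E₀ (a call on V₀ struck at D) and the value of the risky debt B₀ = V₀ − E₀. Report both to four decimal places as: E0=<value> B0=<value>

d₁ = [ln(V₀/D) + (r + σ²/2)T] / (σ√T)
   = [ln(293.7094/191.6346) + (0.0390 + 0.5·0.4288²)·0.9887] / (0.4288·√0.9887)
   = [0.427000 + 0.129455] / 0.426370 = 1.305099
d₂ = d₁ − σ√T = 1.305099 − 0.426370 = 0.878729
N(d₁) = 0.904070,  N(d₂) = 0.810226,  e^(−rT) = 0.962175
E₀ = V₀·N(d₁) − D·e^(−rT)·N(d₂)
   = 293.7094·0.904070 − 191.6346·0.962175·0.810226 = 116.139731
B₀ = V₀ − E₀ = 293.7094 − 116.139731 = 177.569669

E0=116.1397 B0=177.5697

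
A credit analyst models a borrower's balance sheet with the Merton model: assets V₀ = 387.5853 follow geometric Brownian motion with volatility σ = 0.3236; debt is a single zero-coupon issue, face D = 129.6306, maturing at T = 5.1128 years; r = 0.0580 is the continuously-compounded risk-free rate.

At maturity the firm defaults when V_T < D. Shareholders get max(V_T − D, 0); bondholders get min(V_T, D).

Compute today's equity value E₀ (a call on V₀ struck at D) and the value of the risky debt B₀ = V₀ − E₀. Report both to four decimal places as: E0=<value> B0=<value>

d₁ = [ln(V₀/D) + (r + σ²/2)T] / (σ√T)
   = [ln(387.5853/129.6306) + (0.0580 + 0.5·0.3236²)·5.1128] / (0.3236·√5.1128)
   = [1.095247 + 0.564241] / 0.731708 = 2.267964
d₂ = d₁ − σ√T = 2.267964 − 0.731708 = 1.536256
N(d₁) = 0.988334,  N(d₂) = 0.937762,  e^(−rT) = 0.743384
E₀ = V₀·N(d₁) − D·e^(−rT)·N(d₂)
   = 387.5853·0.988334 − 129.6306·0.743384·0.937762 = 292.696087
B₀ = V₀ − E₀ = 387.5853 − 292.696087 = 94.889213

E0=292.6961 B0=94.8892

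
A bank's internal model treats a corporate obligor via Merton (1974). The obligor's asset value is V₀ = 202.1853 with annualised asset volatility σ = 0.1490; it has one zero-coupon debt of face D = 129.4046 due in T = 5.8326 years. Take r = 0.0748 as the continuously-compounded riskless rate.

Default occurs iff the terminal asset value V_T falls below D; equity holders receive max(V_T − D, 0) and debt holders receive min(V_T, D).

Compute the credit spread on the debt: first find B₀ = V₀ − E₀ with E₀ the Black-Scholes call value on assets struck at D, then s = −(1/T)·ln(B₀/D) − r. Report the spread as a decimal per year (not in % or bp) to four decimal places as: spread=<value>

d₁ = [ln(V₀/D) + (r + σ²/2)T] / (σ√T)
   = [ln(202.1853/129.4046) + (0.0748 + 0.5·0.1490²)·5.8326] / (0.1490·√5.8326)
   = [0.446241 + 0.501023] / 0.359847 = 2.632411
d₂ = d₁ − σ√T = 2.632411 − 0.359847 = 2.272564
N(d₁) = 0.995761,  N(d₂) = 0.988474,  e^(−rT) = 0.646438
E₀ = V₀·N(d₁) − D·e^(−rT)·N(d₂)
   = 202.1853·0.995761 − 129.4046·0.646438·0.988474 = 118.640406
B₀ = V₀ − E₀ = 202.1853 − 118.640406 = 83.544894
spread = −(1/T)·ln(B₀/D) − r = −(1/5.8326)·ln(83.544894/129.4046) − 0.0748 = 0.00021968

spread=0.0002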